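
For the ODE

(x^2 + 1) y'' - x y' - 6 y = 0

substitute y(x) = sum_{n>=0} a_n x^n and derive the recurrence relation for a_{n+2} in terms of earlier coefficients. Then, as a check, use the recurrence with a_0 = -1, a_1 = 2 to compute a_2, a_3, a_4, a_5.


Substitute y = sum_n a_n x^n.
(1 + 1 x^2) y'' contributes (n+2)(n+1) a_{n+2} + n(n-1) a_n at x^n.
-x y'(x) contributes -n a_n at x^n.
-6 y(x) contributes -6 a_n at x^n.
Matching x^n: (n+2)(n+1) a_{n+2} + (n(n-1) - n - 6) a_n = 0.
Thus a_{n+2} = (-n(n-1) + n + 6) / ((n+1)(n+2)) * a_n.

Check with a_0 = -1, a_1 = 2 (apply the recurrence for n = 0, 1, 2, 3): a_0 = -1, a_1 = 2, a_2 = -3, a_3 = 7/3, a_4 = -3/2, a_5 = 7/20.

a_(n+2) = (-n(n-1) + n + 6) / ((n+1)(n+2)) * a_n; check: a_0 = -1, a_1 = 2, a_2 = -3, a_3 = 7/3, a_4 = -3/2, a_5 = 7/20


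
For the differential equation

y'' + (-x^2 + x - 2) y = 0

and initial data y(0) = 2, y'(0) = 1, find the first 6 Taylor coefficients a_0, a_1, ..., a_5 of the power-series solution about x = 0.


Ansatz: y(x) = sum_{n>=0} a_n x^n, so y'(x) = sum_{n>=1} n a_n x^(n-1) and y''(x) = sum_{n>=2} n(n-1) a_n x^(n-2).
Substitute into P(x) y'' + Q(x) y' + R(x) y = 0 with P(x) = 1, Q(x) = 0, R(x) = -x^2 + x - 2, and match powers of x.
Initial conditions: a_0 = 2, a_1 = 1.
Setting the coefficient of each power of x to zero and solving order by order (substituting the coefficients already found):
  x^0: 2 a_2 - 2 a_0 = 0  ->  2 a_2 = 2 a_0 = 4  ->  a_2 = 2
  x^1: 6 a_3 - 2 a_1 + a_0 = 0  ->  6 a_3 = 2 a_1 - a_0 = 0  ->  a_3 = 0
  x^2: 12 a_4 - 2 a_2 + a_1 - a_0 = 0  ->  12 a_4 = 2 a_2 - a_1 + a_0 = 5  ->  a_4 = 5/12
  x^3: 20 a_5 - 2 a_3 + a_2 - a_1 = 0  ->  20 a_5 = 2 a_3 - a_2 + a_1 = -1  ->  a_5 = -1/20
Truncated series: y(x) = 2 + x + 2 x^2 + (5/12) x^4 - (1/20) x^5 + O(x^6).

a_0 = 2; a_1 = 1; a_2 = 2; a_3 = 0; a_4 = 5/12; a_5 = -1/20


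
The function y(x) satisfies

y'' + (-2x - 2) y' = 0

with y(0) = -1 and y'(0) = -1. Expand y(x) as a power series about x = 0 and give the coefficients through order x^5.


Ansatz: y(x) = sum_{n>=0} a_n x^n, so y'(x) = sum_{n>=1} n a_n x^(n-1) and y''(x) = sum_{n>=2} n(n-1) a_n x^(n-2).
Substitute into P(x) y'' + Q(x) y' + R(x) y = 0 with P(x) = 1, Q(x) = -2x - 2, R(x) = 0, and match powers of x.
Initial conditions: a_0 = -1, a_1 = -1.
Setting the coefficient of each power of x to zero and solving order by order (substituting the coefficients already found):
  x^0: 2 a_2 - 2 a_1 = 0  ->  2 a_2 = 2 a_1 = -2  ->  a_2 = -1
  x^1: 6 a_3 - 4 a_2 - 2 a_1 = 0  ->  6 a_3 = 4 a_2 + 2 a_1 = -6  ->  a_3 = -1
  x^2: 12 a_4 - 6 a_3 - 4 a_2 = 0  ->  12 a_4 = 6 a_3 + 4 a_2 = -10  ->  a_4 = -5/6
  x^3: 20 a_5 - 8 a_4 - 6 a_3 = 0  ->  20 a_5 = 8 a_4 + 6 a_3 = -38/3  ->  a_5 = -19/30
Truncated series: y(x) = -1 - x - x^2 - x^3 - (5/6) x^4 - (19/30) x^5 + O(x^6).

a_0 = -1; a_1 = -1; a_2 = -1; a_3 = -1; a_4 = -5/6; a_5 = -19/30


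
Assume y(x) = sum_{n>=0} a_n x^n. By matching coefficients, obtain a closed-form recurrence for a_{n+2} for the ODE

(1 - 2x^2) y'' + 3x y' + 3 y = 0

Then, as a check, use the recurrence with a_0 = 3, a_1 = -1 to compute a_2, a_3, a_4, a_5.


Substitute y = sum_n a_n x^n.
(1 - 2 x^2) y'' contributes (n+2)(n+1) a_{n+2} - 2 n(n-1) a_n at x^n.
3 x y'(x) contributes 3 n a_n at x^n.
3 y(x) contributes 3 a_n at x^n.
Matching x^n: (n+2)(n+1) a_{n+2} + (-2 n(n-1) + 3 n + 3) a_n = 0.
Thus a_{n+2} = (2 n(n-1) - 3 n - 3) / ((n+1)(n+2)) * a_n.

Check with a_0 = 3, a_1 = -1 (apply the recurrence for n = 0, 1, 2, 3): a_0 = 3, a_1 = -1, a_2 = -9/2, a_3 = 1, a_4 = 15/8, a_5 = 0.

a_(n+2) = (2 n(n-1) - 3 n - 3) / ((n+1)(n+2)) * a_n; check: a_0 = 3, a_1 = -1, a_2 = -9/2, a_3 = 1, a_4 = 15/8, a_5 = 0


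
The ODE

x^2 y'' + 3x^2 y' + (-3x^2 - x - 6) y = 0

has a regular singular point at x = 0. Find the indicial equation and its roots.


Divide by x^2 to reach normal form y'' + P_1(x) y' + P_2(x) y = 0 with P_1(x) = 3 and P_2(x) = -3 - 1/x - 6/x^2.
x = 0 is a singular point because the y-coefficient -3 - 1/x - 6/x^2 has a pole at x = 0.
It is a regular singular point because x P_1(x) = p(x) = 3x and x^2 P_2(x) = q(x) = -3x^2 - x - 6 are polynomials, hence analytic at x = 0.
p(0) = 0,  q(0) = -6.
Indicial equation: r(r-1) + p(0) r + q(0) = 0, i.e. r^2 + (p(0) - 1) r + q(0) = 0, i.e. r^2 - 1 r - 6 = 0.
Discriminant: (-1)^2 - 4(-6) = 25, so r = (1 ± 5)/2.
Solving: r_1 = 3, r_2 = -2.

indicial: r^2 - 1 r - 6 = 0; roots r_1 = 3, r_2 = -2


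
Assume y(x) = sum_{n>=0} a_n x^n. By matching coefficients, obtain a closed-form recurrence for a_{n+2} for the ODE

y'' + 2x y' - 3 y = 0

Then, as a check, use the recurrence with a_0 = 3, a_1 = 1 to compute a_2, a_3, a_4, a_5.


Substitute y = sum_n a_n x^n.
y''(x) has coefficient (n+2)(n+1) a_{n+2} at x^n;
2 x y'(x) has coefficient 2 n a_n at x^n (shift);
-3 y(x) has coefficient -3 a_n at x^n.
Matching x^n: (n+2)(n+1) a_{n+2} + (2n - 3) a_n = 0.
Thus a_{n+2} = (-2n + 3) / ((n+1)(n+2)) * a_n.

Check with a_0 = 3, a_1 = 1 (apply the recurrence for n = 0, 1, 2, 3): a_0 = 3, a_1 = 1, a_2 = 9/2, a_3 = 1/6, a_4 = -3/8, a_5 = -1/40.

a_(n+2) = (-2n + 3) / ((n+1)(n+2)) * a_n; check: a_0 = 3, a_1 = 1, a_2 = 9/2, a_3 = 1/6, a_4 = -3/8, a_5 = -1/40


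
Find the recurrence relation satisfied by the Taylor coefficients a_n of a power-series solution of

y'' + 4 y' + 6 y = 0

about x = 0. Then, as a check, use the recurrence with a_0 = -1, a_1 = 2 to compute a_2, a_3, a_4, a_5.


Substitute y = sum_n a_n x^n.
y''(x) has coefficient (n+2)(n+1) a_{n+2} at x^n;
4 y'(x) has coefficient 4 (n+1) a_{n+1} at x^n;
6 y(x) has coefficient 6 a_n at x^n.
Matching x^n: (n+2)(n+1) a_{n+2} + 4 (n+1) a_{n+1} + 6 a_n = 0.
Thus a_{n+2} = [-4 (n+1) a_{n+1} - 6 a_n] / ((n+1)(n+2)).

Check with a_0 = -1, a_1 = 2 (apply the recurrence for n = 0, 1, 2, 3): a_0 = -1, a_1 = 2, a_2 = -1, a_3 = -2/3, a_4 = 7/6, a_5 = -11/15.

a_(n+2) = [-4 (n+1) a_(n+1) - 6 a_n] / ((n+1)(n+2)); check: a_0 = -1, a_1 = 2, a_2 = -1, a_3 = -2/3, a_4 = 7/6, a_5 = -11/15


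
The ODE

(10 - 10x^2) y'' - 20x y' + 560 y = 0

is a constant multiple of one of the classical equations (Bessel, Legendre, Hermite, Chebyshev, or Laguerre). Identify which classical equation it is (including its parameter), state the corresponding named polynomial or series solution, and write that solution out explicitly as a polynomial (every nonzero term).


All three coefficients share the factor 10; dividing through by 10 gives  (1 - x^2) y'' - 2x y' + 56 y = 0.
This matches the Legendre equation (1 - x^2) y'' - 2x y' + n(n+1) y = 0 (note the -2x y' term) with n(n+1) = 56, so n = 7; the polynomial solution is P_7(x).
With y = sum_k a_k x^k, matching x^k gives (k+2)(k+1) a_{k+2} = [k(k+1) - n(n+1)] a_k = (k - 7)(k + 8) a_k. The right side vanishes at k = 7, so the series with the parity of 7 terminates at degree 7.
Standard normalization (P_n(1) = 1): leading coefficient (2n)!/(2^n (n!)^2) = 87178291200/(128*25401600) = 429/16, so a_7 = 429/16. Work downward with a_k = (k+1)(k+2) a_{k+2} / ((k - 7)(k + 8)):
  a_5 = (6)(7)(429/16) / ((5 - 7)(5 + 8)) = (9009/8)/(-26) = -693/16
  a_3 = (4)(5)(-693/16) / ((3 - 7)(3 + 8)) = (-3465/4)/(-44) = 315/16
  a_1 = (2)(3)(315/16) / ((1 - 7)(1 + 8)) = (945/8)/(-54) = -35/16
Hence P_7(x) = 429 x^7/16 - 693 x^5/16 + 315 x^3/16 - 35 x/16.

P_7(x); series = 429 x^7/16 - 693 x^5/16 + 315 x^3/16 - 35 x/16


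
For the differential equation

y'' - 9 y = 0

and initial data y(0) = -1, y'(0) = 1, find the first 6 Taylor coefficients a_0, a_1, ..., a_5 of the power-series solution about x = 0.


Ansatz: y(x) = sum_{n>=0} a_n x^n, so y'(x) = sum_{n>=1} n a_n x^(n-1) and y''(x) = sum_{n>=2} n(n-1) a_n x^(n-2).
Substitute into P(x) y'' + Q(x) y' + R(x) y = 0 with P(x) = 1, Q(x) = 0, R(x) = -9, and match powers of x.
Initial conditions: a_0 = -1, a_1 = 1.
Setting the coefficient of each power of x to zero and solving order by order (substituting the coefficients already found):
  x^0: 2 a_2 - 9 a_0 = 0  ->  2 a_2 = 9 a_0 = -9  ->  a_2 = -9/2
  x^1: 6 a_3 - 9 a_1 = 0  ->  6 a_3 = 9 a_1 = 9  ->  a_3 = 3/2
  x^2: 12 a_4 - 9 a_2 = 0  ->  12 a_4 = 9 a_2 = -81/2  ->  a_4 = -27/8
  x^3: 20 a_5 - 9 a_3 = 0  ->  20 a_5 = 9 a_3 = 27/2  ->  a_5 = 27/40
Truncated series: y(x) = -1 + x - (9/2) x^2 + (3/2) x^3 - (27/8) x^4 + (27/40) x^5 + O(x^6).

a_0 = -1; a_1 = 1; a_2 = -9/2; a_3 = 3/2; a_4 = -27/8; a_5 = 27/40


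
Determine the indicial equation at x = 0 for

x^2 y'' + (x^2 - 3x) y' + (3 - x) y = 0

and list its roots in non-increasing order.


Divide by x^2 to reach normal form y'' + P_1(x) y' + P_2(x) y = 0 with P_1(x) = 1 - 3/x and P_2(x) = -1/x + 3/x^2.
x = 0 is a singular point because the y'-coefficient 1 - 3/x has a pole at x = 0 and the y-coefficient -1/x + 3/x^2 has a pole at x = 0.
It is a regular singular point because x P_1(x) = p(x) = x - 3 and x^2 P_2(x) = q(x) = 3 - x are polynomials, hence analytic at x = 0.
p(0) = -3,  q(0) = 3.
Indicial equation: r(r-1) + p(0) r + q(0) = 0, i.e. r^2 + (p(0) - 1) r + q(0) = 0, i.e. r^2 - 4 r + 3 = 0.
Discriminant: (-4)^2 - 4(3) = 4, so r = (4 ± 2)/2.
Solving: r_1 = 3, r_2 = 1.

indicial: r^2 - 4 r + 3 = 0; roots r_1 = 3, r_2 = 1


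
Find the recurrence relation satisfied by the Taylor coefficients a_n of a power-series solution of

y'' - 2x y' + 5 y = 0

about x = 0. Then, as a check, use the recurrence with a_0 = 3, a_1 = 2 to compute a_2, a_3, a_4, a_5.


Substitute y = sum_n a_n x^n.
y''(x) has coefficient (n+2)(n+1) a_{n+2} at x^n;
-2 x y'(x) has coefficient -2 n a_n at x^n (shift);
5 y(x) has coefficient 5 a_n at x^n.
Matching x^n: (n+2)(n+1) a_{n+2} + (-2n + 5) a_n = 0.
Thus a_{n+2} = (2n - 5) / ((n+1)(n+2)) * a_n.

Check with a_0 = 3, a_1 = 2 (apply the recurrence for n = 0, 1, 2, 3): a_0 = 3, a_1 = 2, a_2 = -15/2, a_3 = -1, a_4 = 5/8, a_5 = -1/20.

a_(n+2) = (2n - 5) / ((n+1)(n+2)) * a_n; check: a_0 = 3, a_1 = 2, a_2 = -15/2, a_3 = -1, a_4 = 5/8, a_5 = -1/20


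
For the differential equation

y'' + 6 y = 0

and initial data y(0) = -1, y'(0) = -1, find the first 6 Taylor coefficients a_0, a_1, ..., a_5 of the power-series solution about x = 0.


Ansatz: y(x) = sum_{n>=0} a_n x^n, so y'(x) = sum_{n>=1} n a_n x^(n-1) and y''(x) = sum_{n>=2} n(n-1) a_n x^(n-2).
Substitute into P(x) y'' + Q(x) y' + R(x) y = 0 with P(x) = 1, Q(x) = 0, R(x) = 6, and match powers of x.
Initial conditions: a_0 = -1, a_1 = -1.
Setting the coefficient of each power of x to zero and solving order by order (substituting the coefficients already found):
  x^0: 2 a_2 + 6 a_0 = 0  ->  2 a_2 = -6 a_0 = 6  ->  a_2 = 3
  x^1: 6 a_3 + 6 a_1 = 0  ->  6 a_3 = -6 a_1 = 6  ->  a_3 = 1
  x^2: 12 a_4 + 6 a_2 = 0  ->  12 a_4 = -6 a_2 = -18  ->  a_4 = -3/2
  x^3: 20 a_5 + 6 a_3 = 0  ->  20 a_5 = -6 a_3 = -6  ->  a_5 = -3/10
Truncated series: y(x) = -1 - x + 3 x^2 + x^3 - (3/2) x^4 - (3/10) x^5 + O(x^6).

a_0 = -1; a_1 = -1; a_2 = 3; a_3 = 1; a_4 = -3/2; a_5 = -3/10


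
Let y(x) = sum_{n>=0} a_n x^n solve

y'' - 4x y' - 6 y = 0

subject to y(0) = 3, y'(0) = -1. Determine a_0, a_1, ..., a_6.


Ansatz: y(x) = sum_{n>=0} a_n x^n, so y'(x) = sum_{n>=1} n a_n x^(n-1) and y''(x) = sum_{n>=2} n(n-1) a_n x^(n-2).
Substitute into P(x) y'' + Q(x) y' + R(x) y = 0 with P(x) = 1, Q(x) = -4x, R(x) = -6, and match powers of x.
Initial conditions: a_0 = 3, a_1 = -1.
Setting the coefficient of each power of x to zero and solving order by order (substituting the coefficients already found):
  x^0: 2 a_2 - 6 a_0 = 0  ->  2 a_2 = 6 a_0 = 18  ->  a_2 = 9
  x^1: 6 a_3 - 10 a_1 = 0  ->  6 a_3 = 10 a_1 = -10  ->  a_3 = -5/3
  x^2: 12 a_4 - 14 a_2 = 0  ->  12 a_4 = 14 a_2 = 126  ->  a_4 = 21/2
  x^3: 20 a_5 - 18 a_3 = 0  ->  20 a_5 = 18 a_3 = -30  ->  a_5 = -3/2
  x^4: 30 a_6 - 22 a_4 = 0  ->  30 a_6 = 22 a_4 = 231  ->  a_6 = 77/10
Truncated series: y(x) = 3 - x + 9 x^2 - (5/3) x^3 + (21/2) x^4 - (3/2) x^5 + (77/10) x^6 + O(x^7).

a_0 = 3; a_1 = -1; a_2 = 9; a_3 = -5/3; a_4 = 21/2; a_5 = -3/2; a_6 = 77/10


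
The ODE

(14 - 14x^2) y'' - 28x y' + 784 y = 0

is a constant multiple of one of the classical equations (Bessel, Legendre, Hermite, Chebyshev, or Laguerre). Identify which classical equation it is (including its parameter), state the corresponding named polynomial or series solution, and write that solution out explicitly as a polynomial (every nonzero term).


All three coefficients share the factor 14; dividing through by 14 gives  (1 - x^2) y'' - 2x y' + 56 y = 0.
This matches the Legendre equation (1 - x^2) y'' - 2x y' + n(n+1) y = 0 (note the -2x y' term) with n(n+1) = 56, so n = 7; the polynomial solution is P_7(x).
With y = sum_k a_k x^k, matching x^k gives (k+2)(k+1) a_{k+2} = [k(k+1) - n(n+1)] a_k = (k - 7)(k + 8) a_k. The right side vanishes at k = 7, so the series with the parity of 7 terminates at degree 7.
Standard normalization (P_n(1) = 1): leading coefficient (2n)!/(2^n (n!)^2) = 87178291200/(128*25401600) = 429/16, so a_7 = 429/16. Work downward with a_k = (k+1)(k+2) a_{k+2} / ((k - 7)(k + 8)):
  a_5 = (6)(7)(429/16) / ((5 - 7)(5 + 8)) = (9009/8)/(-26) = -693/16
  a_3 = (4)(5)(-693/16) / ((3 - 7)(3 + 8)) = (-3465/4)/(-44) = 315/16
  a_1 = (2)(3)(315/16) / ((1 - 7)(1 + 8)) = (945/8)/(-54) = -35/16
Hence P_7(x) = 429 x^7/16 - 693 x^5/16 + 315 x^3/16 - 35 x/16.

P_7(x); series = 429 x^7/16 - 693 x^5/16 + 315 x^3/16 - 35 x/16


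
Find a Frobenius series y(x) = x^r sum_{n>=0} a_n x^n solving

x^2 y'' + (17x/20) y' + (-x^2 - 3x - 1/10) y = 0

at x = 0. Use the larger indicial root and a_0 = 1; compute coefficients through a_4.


Write in Frobenius form y'' + (p(x)/x) y' + (q(x)/x^2) y = 0:
  p(x) = 17/20,  q(x) = -x^2 - 3x - 1/10.
Indicial equation: r(r-1) + (17/20) r + (-1/10) = 0 -> roots r_1 = 2/5, r_2 = -1/4.
Take r = r_1 = 2/5. Let y(x) = x^r sum_{n>=0} a_n x^n with a_0 = 1.
Substitute y = x^r sum a_n x^n and match x^{r+n}. The recurrence is
  D(n) a_n - 3 a_{n-1} - 1 a_{n-2} = 0,  where D(n) = (r+n)(r+n-1) + (17/20)(r+n) + (-1/10).
  a_n = [3 a_{n-1} + 1 a_{n-2}] / D(n).
Since the indicial polynomial factors as (r - r_1)(r - r_2), D(n) = (r_1 + n - r_1)(r_1 + n - r_2) = n(n + 13/20).
Evaluating step by step (a_0 = 1):
  n = 1: D(1) = 1(1 + 13/20) = 33/20; numerator = 3(1) = 3; a_1 = (3)/(33/20) = 20/11
  n = 2: D(2) = 2(2 + 13/20) = 53/10; numerator = 3(20/11) + 1(1) = 71/11; a_2 = (71/11)/(53/10) = 710/583
  n = 3: D(3) = 3(3 + 13/20) = 219/20; numerator = 3(710/583) + 1(20/11) = 290/53; a_3 = (290/53)/(219/20) = 5800/11607
  n = 4: D(4) = 4(4 + 13/20) = 93/5; numerator = 3(5800/11607) + 1(710/583) = 115630/42559; a_4 = (115630/42559)/(93/5) = 18650/127677

r = 2/5; a_0 = 1; a_1 = 20/11; a_2 = 710/583; a_3 = 5800/11607; a_4 = 18650/127677


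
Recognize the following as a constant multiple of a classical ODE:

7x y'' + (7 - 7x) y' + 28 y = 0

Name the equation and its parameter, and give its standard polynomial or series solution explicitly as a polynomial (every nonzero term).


All three coefficients share the factor 7; dividing through by 7 gives  x y'' + (1 - x) y' + 4 y = 0.
This matches the Laguerre equation x y'' + (1 - x) y' + n y = 0 with n = 4; the polynomial solution is L_4(x).
With y = sum_k a_k x^k, matching x^k gives (k+1)k a_{k+1} + (k+1) a_{k+1} - k a_k + n a_k = 0, i.e. (k+1)^2 a_{k+1} = (k - n) a_k = (k - 4) a_k. The right side vanishes at k = 4, so the series terminates at degree 4.
Standard normalization L_n(0) = 1 gives a_0 = 1. Work upward with a_{k+1} = (k - 4) a_k / (k+1)^2:
  a_1 = (0 - 4)(1) / 1^2 = -4/1 = -4
  a_2 = (1 - 4)(-4) / 2^2 = 12/4 = 3
  a_3 = (2 - 4)(3) / 3^2 = -6/9 = -2/3
  a_4 = (3 - 4)(-2/3) / 4^2 = (2/3)/16 = 1/24
Hence L_4(x) = x^4/24 - 2 x^3/3 + 3 x^2 - 4 x + 1.

L_4(x); series = x^4/24 - 2 x^3/3 + 3 x^2 - 4 x + 1


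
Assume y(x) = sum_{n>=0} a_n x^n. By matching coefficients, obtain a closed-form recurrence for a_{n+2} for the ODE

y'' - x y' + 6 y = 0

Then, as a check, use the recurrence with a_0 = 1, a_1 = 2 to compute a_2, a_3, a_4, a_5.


Substitute y = sum_n a_n x^n.
y''(x) has coefficient (n+2)(n+1) a_{n+2} at x^n;
-x y'(x) has coefficient -n a_n at x^n (shift);
6 y(x) has coefficient 6 a_n at x^n.
Matching x^n: (n+2)(n+1) a_{n+2} + (-n + 6) a_n = 0.
Thus a_{n+2} = (n - 6) / ((n+1)(n+2)) * a_n.

Check with a_0 = 1, a_1 = 2 (apply the recurrence for n = 0, 1, 2, 3): a_0 = 1, a_1 = 2, a_2 = -3, a_3 = -5/3, a_4 = 1, a_5 = 1/4.

a_(n+2) = (n - 6) / ((n+1)(n+2)) * a_n; check: a_0 = 1, a_1 = 2, a_2 = -3, a_3 = -5/3, a_4 = 1, a_5 = 1/4


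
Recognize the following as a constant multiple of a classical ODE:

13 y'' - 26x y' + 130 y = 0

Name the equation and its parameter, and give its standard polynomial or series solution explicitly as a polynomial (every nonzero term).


All three coefficients share the factor 13; dividing through by 13 gives  y'' - 2x y' + 10 y = 0.
This matches the Hermite equation y'' - 2x y' + 2n y = 0 with 2n = 10, so n = 5; the polynomial solution is H_5(x).
With y = sum_k a_k x^k, matching x^k gives (k+2)(k+1) a_{k+2} = 2(k - n) a_k = 2(k - 5) a_k. The right side vanishes at k = 5, so the series with the parity of 5 terminates at degree 5.
Standard normalization: leading coefficient of H_n is 2^n, so a_5 = 2^5 = 32. Work downward with a_k = (k+1)(k+2) a_{k+2} / (2(k - n)):
  a_3 = (4)(5)(32) / (2(3 - 5)) = 640/(-4) = -160
  a_1 = (2)(3)(-160) / (2(1 - 5)) = -960/(-8) = 120
Hence H_5(x) = 32 x^5 - 160 x^3 + 120 x.

H_5(x); series = 32 x^5 - 160 x^3 + 120 x


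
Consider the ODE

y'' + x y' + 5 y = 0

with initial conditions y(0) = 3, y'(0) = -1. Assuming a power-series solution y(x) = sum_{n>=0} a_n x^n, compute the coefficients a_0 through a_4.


Ansatz: y(x) = sum_{n>=0} a_n x^n, so y'(x) = sum_{n>=1} n a_n x^(n-1) and y''(x) = sum_{n>=2} n(n-1) a_n x^(n-2).
Substitute into P(x) y'' + Q(x) y' + R(x) y = 0 with P(x) = 1, Q(x) = x, R(x) = 5, and match powers of x.
Initial conditions: a_0 = 3, a_1 = -1.
Setting the coefficient of each power of x to zero and solving order by order (substituting the coefficients already found):
  x^0: 2 a_2 + 5 a_0 = 0  ->  2 a_2 = -5 a_0 = -15  ->  a_2 = -15/2
  x^1: 6 a_3 + 6 a_1 = 0  ->  6 a_3 = -6 a_1 = 6  ->  a_3 = 1
  x^2: 12 a_4 + 7 a_2 = 0  ->  12 a_4 = -7 a_2 = 105/2  ->  a_4 = 35/8
Truncated series: y(x) = 3 - x - (15/2) x^2 + x^3 + (35/8) x^4 + O(x^5).

a_0 = 3; a_1 = -1; a_2 = -15/2; a_3 = 1; a_4 = 35/8


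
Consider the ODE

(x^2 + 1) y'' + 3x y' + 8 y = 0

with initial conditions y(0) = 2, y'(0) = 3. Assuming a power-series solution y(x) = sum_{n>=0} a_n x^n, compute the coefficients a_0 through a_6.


Ansatz: y(x) = sum_{n>=0} a_n x^n, so y'(x) = sum_{n>=1} n a_n x^(n-1) and y''(x) = sum_{n>=2} n(n-1) a_n x^(n-2).
Substitute into P(x) y'' + Q(x) y' + R(x) y = 0 with P(x) = x^2 + 1, Q(x) = 3x, R(x) = 8, and match powers of x.
Initial conditions: a_0 = 2, a_1 = 3.
Setting the coefficient of each power of x to zero and solving order by order (substituting the coefficients already found):
  x^0: 2 a_2 + 8 a_0 = 0  ->  2 a_2 = -8 a_0 = -16  ->  a_2 = -8
  x^1: 6 a_3 + 11 a_1 = 0  ->  6 a_3 = -11 a_1 = -33  ->  a_3 = -11/2
  x^2: 12 a_4 + 16 a_2 = 0  ->  12 a_4 = -16 a_2 = 128  ->  a_4 = 32/3
  x^3: 20 a_5 + 23 a_3 = 0  ->  20 a_5 = -23 a_3 = 253/2  ->  a_5 = 253/40
  x^4: 30 a_6 + 32 a_4 = 0  ->  30 a_6 = -32 a_4 = -1024/3  ->  a_6 = -512/45
Truncated series: y(x) = 2 + 3 x - 8 x^2 - (11/2) x^3 + (32/3) x^4 + (253/40) x^5 - (512/45) x^6 + O(x^7).

a_0 = 2; a_1 = 3; a_2 = -8; a_3 = -11/2; a_4 = 32/3; a_5 = 253/40; a_6 = -512/45


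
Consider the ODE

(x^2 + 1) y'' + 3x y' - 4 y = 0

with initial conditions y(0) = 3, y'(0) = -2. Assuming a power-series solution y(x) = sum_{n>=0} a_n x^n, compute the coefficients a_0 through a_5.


Ansatz: y(x) = sum_{n>=0} a_n x^n, so y'(x) = sum_{n>=1} n a_n x^(n-1) and y''(x) = sum_{n>=2} n(n-1) a_n x^(n-2).
Substitute into P(x) y'' + Q(x) y' + R(x) y = 0 with P(x) = x^2 + 1, Q(x) = 3x, R(x) = -4, and match powers of x.
Initial conditions: a_0 = 3, a_1 = -2.
Setting the coefficient of each power of x to zero and solving order by order (substituting the coefficients already found):
  x^0: 2 a_2 - 4 a_0 = 0  ->  2 a_2 = 4 a_0 = 12  ->  a_2 = 6
  x^1: 6 a_3 - a_1 = 0  ->  6 a_3 = a_1 = -2  ->  a_3 = -1/3
  x^2: 12 a_4 + 4 a_2 = 0  ->  12 a_4 = -4 a_2 = -24  ->  a_4 = -2
  x^3: 20 a_5 + 11 a_3 = 0  ->  20 a_5 = -11 a_3 = 11/3  ->  a_5 = 11/60
Truncated series: y(x) = 3 - 2 x + 6 x^2 - (1/3) x^3 - 2 x^4 + (11/60) x^5 + O(x^6).

a_0 = 3; a_1 = -2; a_2 = 6; a_3 = -1/3; a_4 = -2; a_5 = 11/60


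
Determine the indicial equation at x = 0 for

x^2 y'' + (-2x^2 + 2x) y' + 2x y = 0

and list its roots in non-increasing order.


Divide by x^2 to reach normal form y'' + P_1(x) y' + P_2(x) y = 0 with P_1(x) = -2 + 2/x and P_2(x) = 2/x.
x = 0 is a singular point because the y'-coefficient -2 + 2/x has a pole at x = 0 and the y-coefficient 2/x has a pole at x = 0.
It is a regular singular point because x P_1(x) = p(x) = 2 - 2x and x^2 P_2(x) = q(x) = 2x are polynomials, hence analytic at x = 0.
p(0) = 2,  q(0) = 0.
Indicial equation: r(r-1) + p(0) r + q(0) = 0, i.e. r^2 + (p(0) - 1) r + q(0) = 0, i.e. r^2 + 1 r = 0.
Discriminant: (1)^2 - 4(0) = 1, so r = (-1 ± 1)/2.
Solving: r_1 = 0, r_2 = -1.

indicial: r^2 + 1 r = 0; roots r_1 = 0, r_2 = -1


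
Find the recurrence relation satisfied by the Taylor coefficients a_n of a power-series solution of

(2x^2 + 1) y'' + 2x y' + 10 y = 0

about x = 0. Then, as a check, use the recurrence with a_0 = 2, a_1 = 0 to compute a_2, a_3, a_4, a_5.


Substitute y = sum_n a_n x^n.
(1 + 2 x^2) y'' contributes (n+2)(n+1) a_{n+2} + 2 n(n-1) a_n at x^n.
2 x y'(x) contributes 2 n a_n at x^n.
10 y(x) contributes 10 a_n at x^n.
Matching x^n: (n+2)(n+1) a_{n+2} + (2 n(n-1) + 2 n + 10) a_n = 0.
Thus a_{n+2} = (-2 n(n-1) - 2 n - 10) / ((n+1)(n+2)) * a_n.

Check with a_0 = 2, a_1 = 0 (apply the recurrence for n = 0, 1, 2, 3): a_0 = 2, a_1 = 0, a_2 = -10, a_3 = 0, a_4 = 15, a_5 = 0.

a_(n+2) = (-2 n(n-1) - 2 n - 10) / ((n+1)(n+2)) * a_n; check: a_0 = 2, a_1 = 0, a_2 = -10, a_3 = 0, a_4 = 15, a_5 = 0


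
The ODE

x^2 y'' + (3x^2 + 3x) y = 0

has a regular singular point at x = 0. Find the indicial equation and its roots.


Divide by x^2 to reach normal form y'' + P_1(x) y' + P_2(x) y = 0 with P_1(x) = 0 and P_2(x) = 3 + 3/x.
x = 0 is a singular point because the y-coefficient 3 + 3/x has a pole at x = 0.
It is a regular singular point because x P_1(x) = p(x) = 0 and x^2 P_2(x) = q(x) = 3x^2 + 3x are polynomials, hence analytic at x = 0.
p(0) = 0,  q(0) = 0.
Indicial equation: r(r-1) + p(0) r + q(0) = 0, i.e. r^2 + (p(0) - 1) r + q(0) = 0, i.e. r^2 - 1 r = 0.
Discriminant: (-1)^2 - 4(0) = 1, so r = (1 ± 1)/2.
Solving: r_1 = 1, r_2 = 0.

indicial: r^2 - 1 r = 0; roots r_1 = 1, r_2 = 0


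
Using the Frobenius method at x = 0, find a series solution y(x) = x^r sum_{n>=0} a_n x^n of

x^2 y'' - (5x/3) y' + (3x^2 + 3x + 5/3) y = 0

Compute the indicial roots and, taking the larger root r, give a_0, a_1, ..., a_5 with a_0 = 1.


Write in Frobenius form y'' + (p(x)/x) y' + (q(x)/x^2) y = 0:
  p(x) = -5/3,  q(x) = 3x^2 + 3x + 5/3.
Indicial equation: r(r-1) + (-5/3) r + (5/3) = 0 -> roots r_1 = 5/3, r_2 = 1.
Take r = r_1 = 5/3. Let y(x) = x^r sum_{n>=0} a_n x^n with a_0 = 1.
Substitute y = x^r sum a_n x^n and match x^{r+n}. The recurrence is
  D(n) a_n + 3 a_{n-1} + 3 a_{n-2} = 0,  where D(n) = (r+n)(r+n-1) + (-5/3)(r+n) + (5/3).
  a_n = [-3 a_{n-1} - 3 a_{n-2}] / D(n).
Since the indicial polynomial factors as (r - r_1)(r - r_2), D(n) = (r_1 + n - r_1)(r_1 + n - r_2) = n(n + 2/3).
Evaluating step by step (a_0 = 1):
  n = 1: D(1) = 1(1 + 2/3) = 5/3; numerator = -3(1) = -3; a_1 = (-3)/(5/3) = -9/5
  n = 2: D(2) = 2(2 + 2/3) = 16/3; numerator = -3(-9/5) - 3(1) = 12/5; a_2 = (12/5)/(16/3) = 9/20
  n = 3: D(3) = 3(3 + 2/3) = 11; numerator = -3(9/20) - 3(-9/5) = 81/20; a_3 = (81/20)/(11) = 81/220
  n = 4: D(4) = 4(4 + 2/3) = 56/3; numerator = -3(81/220) - 3(9/20) = -27/11; a_4 = (-27/11)/(56/3) = -81/616
  n = 5: D(5) = 5(5 + 2/3) = 85/3; numerator = -3(-81/616) - 3(81/220) = -2187/3080; a_5 = (-2187/3080)/(85/3) = -6561/261800

r = 5/3; a_0 = 1; a_1 = -9/5; a_2 = 9/20; a_3 = 81/220; a_4 = -81/616; a_5 = -6561/261800


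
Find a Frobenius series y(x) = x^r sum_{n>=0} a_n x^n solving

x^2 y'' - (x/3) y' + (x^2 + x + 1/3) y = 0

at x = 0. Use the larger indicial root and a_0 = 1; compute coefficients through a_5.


Write in Frobenius form y'' + (p(x)/x) y' + (q(x)/x^2) y = 0:
  p(x) = -1/3,  q(x) = x^2 + x + 1/3.
Indicial equation: r(r-1) + (-1/3) r + (1/3) = 0 -> roots r_1 = 1, r_2 = 1/3.
Take r = r_1 = 1. Let y(x) = x^r sum_{n>=0} a_n x^n with a_0 = 1.
Substitute y = x^r sum a_n x^n and match x^{r+n}. The recurrence is
  D(n) a_n + 1 a_{n-1} + 1 a_{n-2} = 0,  where D(n) = (r+n)(r+n-1) + (-1/3)(r+n) + (1/3).
  a_n = [-1 a_{n-1} - 1 a_{n-2}] / D(n).
Since the indicial polynomial factors as (r - r_1)(r - r_2), D(n) = (r_1 + n - r_1)(r_1 + n - r_2) = n(n + 2/3).
Evaluating step by step (a_0 = 1):
  n = 1: D(1) = 1(1 + 2/3) = 5/3; numerator = -1(1) = -1; a_1 = (-1)/(5/3) = -3/5
  n = 2: D(2) = 2(2 + 2/3) = 16/3; numerator = -1(-3/5) - 1(1) = -2/5; a_2 = (-2/5)/(16/3) = -3/40
  n = 3: D(3) = 3(3 + 2/3) = 11; numerator = -1(-3/40) - 1(-3/5) = 27/40; a_3 = (27/40)/(11) = 27/440
  n = 4: D(4) = 4(4 + 2/3) = 56/3; numerator = -1(27/440) - 1(-3/40) = 3/220; a_4 = (3/220)/(56/3) = 9/12320
  n = 5: D(5) = 5(5 + 2/3) = 85/3; numerator = -1(9/12320) - 1(27/440) = -153/2464; a_5 = (-153/2464)/(85/3) = -27/12320

r = 1; a_0 = 1; a_1 = -3/5; a_2 = -3/40; a_3 = 27/440; a_4 = 9/12320; a_5 = -27/12320


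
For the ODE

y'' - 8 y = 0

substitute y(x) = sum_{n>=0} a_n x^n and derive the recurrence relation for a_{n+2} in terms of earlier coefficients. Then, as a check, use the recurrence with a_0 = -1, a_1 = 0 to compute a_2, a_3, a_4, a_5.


Substitute y = sum_n a_n x^n into y'' + (const) y = 0.
y''(x) = sum_{n>=0} (n+2)(n+1) a_{n+2} x^n.
The ODE becomes sum_n [(n+2)(n+1) a_{n+2} - 8 a_n] x^n = 0.
Setting each coefficient to zero gives the recurrence:
  (n+2)(n+1) a_{n+2} - 8 a_n = 0,
  a_{n+2} = 8 / ((n+1)(n+2)) a_n.

Check with a_0 = -1, a_1 = 0 (apply the recurrence for n = 0, 1, 2, 3): a_0 = -1, a_1 = 0, a_2 = -4, a_3 = 0, a_4 = -8/3, a_5 = 0.

a_{n+2} = 8/((n+1)(n+2)) * a_n; check: a_0 = -1, a_1 = 0, a_2 = -4, a_3 = 0, a_4 = -8/3, a_5 = 0


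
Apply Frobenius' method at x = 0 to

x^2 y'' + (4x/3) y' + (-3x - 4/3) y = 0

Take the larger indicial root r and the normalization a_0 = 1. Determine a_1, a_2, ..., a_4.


Write in Frobenius form y'' + (p(x)/x) y' + (q(x)/x^2) y = 0:
  p(x) = 4/3,  q(x) = -3x - 4/3.
Indicial equation: r(r-1) + (4/3) r + (-4/3) = 0 -> roots r_1 = 1, r_2 = -4/3.
Take r = r_1 = 1. Let y(x) = x^r sum_{n>=0} a_n x^n with a_0 = 1.
Substitute y = x^r sum a_n x^n and match x^{r+n}. The recurrence is
  D(n) a_n - 3 a_{n-1} = 0,  where D(n) = (r+n)(r+n-1) + (4/3)(r+n) + (-4/3).
  a_n = 3 / D(n) * a_{n-1}.
Since the indicial polynomial factors as (r - r_1)(r - r_2), D(n) = (r_1 + n - r_1)(r_1 + n - r_2) = n(n + 7/3).
Evaluating step by step (a_0 = 1):
  n = 1: D(1) = 1(1 + 7/3) = 10/3; numerator = 3(1) = 3; a_1 = (3)/(10/3) = 9/10
  n = 2: D(2) = 2(2 + 7/3) = 26/3; numerator = 3(9/10) = 27/10; a_2 = (27/10)/(26/3) = 81/260
  n = 3: D(3) = 3(3 + 7/3) = 16; numerator = 3(81/260) = 243/260; a_3 = (243/260)/(16) = 243/4160
  n = 4: D(4) = 4(4 + 7/3) = 76/3; numerator = 3(243/4160) = 729/4160; a_4 = (729/4160)/(76/3) = 2187/316160

r = 1; a_0 = 1; a_1 = 9/10; a_2 = 81/260; a_3 = 243/4160; a_4 = 2187/316160


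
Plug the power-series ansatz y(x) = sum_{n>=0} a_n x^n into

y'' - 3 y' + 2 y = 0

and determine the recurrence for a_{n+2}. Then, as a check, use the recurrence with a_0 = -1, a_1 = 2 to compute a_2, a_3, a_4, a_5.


Substitute y = sum_n a_n x^n.
y''(x) has coefficient (n+2)(n+1) a_{n+2} at x^n;
-3 y'(x) has coefficient -3 (n+1) a_{n+1} at x^n;
2 y(x) has coefficient 2 a_n at x^n.
Matching x^n: (n+2)(n+1) a_{n+2} - 3 (n+1) a_{n+1} + 2 a_n = 0.
Thus a_{n+2} = [3 (n+1) a_{n+1} - 2 a_n] / ((n+1)(n+2)).

Check with a_0 = -1, a_1 = 2 (apply the recurrence for n = 0, 1, 2, 3): a_0 = -1, a_1 = 2, a_2 = 4, a_3 = 10/3, a_4 = 11/6, a_5 = 23/30.

a_(n+2) = [3 (n+1) a_(n+1) - 2 a_n] / ((n+1)(n+2)); check: a_0 = -1, a_1 = 2, a_2 = 4, a_3 = 10/3, a_4 = 11/6, a_5 = 23/30


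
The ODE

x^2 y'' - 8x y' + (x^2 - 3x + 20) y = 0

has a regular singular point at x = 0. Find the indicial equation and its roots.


Divide by x^2 to reach normal form y'' + P_1(x) y' + P_2(x) y = 0 with P_1(x) = -8/x and P_2(x) = 1 - 3/x + 20/x^2.
x = 0 is a singular point because the y'-coefficient -8/x has a pole at x = 0 and the y-coefficient 1 - 3/x + 20/x^2 has a pole at x = 0.
It is a regular singular point because x P_1(x) = p(x) = -8 and x^2 P_2(x) = q(x) = x^2 - 3x + 20 are polynomials, hence analytic at x = 0.
p(0) = -8,  q(0) = 20.
Indicial equation: r(r-1) + p(0) r + q(0) = 0, i.e. r^2 + (p(0) - 1) r + q(0) = 0, i.e. r^2 - 9 r + 20 = 0.
Discriminant: (-9)^2 - 4(20) = 1, so r = (9 ± 1)/2.
Solving: r_1 = 5, r_2 = 4.

indicial: r^2 - 9 r + 20 = 0; roots r_1 = 5, r_2 = 4


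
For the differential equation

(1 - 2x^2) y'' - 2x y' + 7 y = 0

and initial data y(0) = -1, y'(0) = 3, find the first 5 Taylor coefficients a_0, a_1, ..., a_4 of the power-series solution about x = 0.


Ansatz: y(x) = sum_{n>=0} a_n x^n, so y'(x) = sum_{n>=1} n a_n x^(n-1) and y''(x) = sum_{n>=2} n(n-1) a_n x^(n-2).
Substitute into P(x) y'' + Q(x) y' + R(x) y = 0 with P(x) = 1 - 2x^2, Q(x) = -2x, R(x) = 7, and match powers of x.
Initial conditions: a_0 = -1, a_1 = 3.
Setting the coefficient of each power of x to zero and solving order by order (substituting the coefficients already found):
  x^0: 2 a_2 + 7 a_0 = 0  ->  2 a_2 = -7 a_0 = 7  ->  a_2 = 7/2
  x^1: 6 a_3 + 5 a_1 = 0  ->  6 a_3 = -5 a_1 = -15  ->  a_3 = -5/2
  x^2: 12 a_4 - a_2 = 0  ->  12 a_4 = a_2 = 7/2  ->  a_4 = 7/24
Truncated series: y(x) = -1 + 3 x + (7/2) x^2 - (5/2) x^3 + (7/24) x^4 + O(x^5).

a_0 = -1; a_1 = 3; a_2 = 7/2; a_3 = -5/2; a_4 = 7/24


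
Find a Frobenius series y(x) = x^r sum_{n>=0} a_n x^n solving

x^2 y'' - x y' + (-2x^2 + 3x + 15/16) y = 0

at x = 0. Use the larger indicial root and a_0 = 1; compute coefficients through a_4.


Write in Frobenius form y'' + (p(x)/x) y' + (q(x)/x^2) y = 0:
  p(x) = -1,  q(x) = -2x^2 + 3x + 15/16.
Indicial equation: r(r-1) + (-1) r + (15/16) = 0 -> roots r_1 = 5/4, r_2 = 3/4.
Take r = r_1 = 5/4. Let y(x) = x^r sum_{n>=0} a_n x^n with a_0 = 1.
Substitute y = x^r sum a_n x^n and match x^{r+n}. The recurrence is
  D(n) a_n + 3 a_{n-1} - 2 a_{n-2} = 0,  where D(n) = (r+n)(r+n-1) + (-1)(r+n) + (15/16).
  a_n = [-3 a_{n-1} + 2 a_{n-2}] / D(n).
Since the indicial polynomial factors as (r - r_1)(r - r_2), D(n) = (r_1 + n - r_1)(r_1 + n - r_2) = n(n + 1/2).
Evaluating step by step (a_0 = 1):
  n = 1: D(1) = 1(1 + 1/2) = 3/2; numerator = -3(1) = -3; a_1 = (-3)/(3/2) = -2
  n = 2: D(2) = 2(2 + 1/2) = 5; numerator = -3(-2) + 2(1) = 8; a_2 = (8)/(5) = 8/5
  n = 3: D(3) = 3(3 + 1/2) = 21/2; numerator = -3(8/5) + 2(-2) = -44/5; a_3 = (-44/5)/(21/2) = -88/105
  n = 4: D(4) = 4(4 + 1/2) = 18; numerator = -3(-88/105) + 2(8/5) = 40/7; a_4 = (40/7)/(18) = 20/63

r = 5/4; a_0 = 1; a_1 = -2; a_2 = 8/5; a_3 = -88/105; a_4 = 20/63


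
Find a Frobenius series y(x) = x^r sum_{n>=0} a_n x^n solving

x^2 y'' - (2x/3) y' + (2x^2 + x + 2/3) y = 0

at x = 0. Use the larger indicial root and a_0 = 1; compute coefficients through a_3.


Write in Frobenius form y'' + (p(x)/x) y' + (q(x)/x^2) y = 0:
  p(x) = -2/3,  q(x) = 2x^2 + x + 2/3.
Indicial equation: r(r-1) + (-2/3) r + (2/3) = 0 -> roots r_1 = 1, r_2 = 2/3.
Take r = r_1 = 1. Let y(x) = x^r sum_{n>=0} a_n x^n with a_0 = 1.
Substitute y = x^r sum a_n x^n and match x^{r+n}. The recurrence is
  D(n) a_n + 1 a_{n-1} + 2 a_{n-2} = 0,  where D(n) = (r+n)(r+n-1) + (-2/3)(r+n) + (2/3).
  a_n = [-1 a_{n-1} - 2 a_{n-2}] / D(n).
Since the indicial polynomial factors as (r - r_1)(r - r_2), D(n) = (r_1 + n - r_1)(r_1 + n - r_2) = n(n + 1/3).
Evaluating step by step (a_0 = 1):
  n = 1: D(1) = 1(1 + 1/3) = 4/3; numerator = -1(1) = -1; a_1 = (-1)/(4/3) = -3/4
  n = 2: D(2) = 2(2 + 1/3) = 14/3; numerator = -1(-3/4) - 2(1) = -5/4; a_2 = (-5/4)/(14/3) = -15/56
  n = 3: D(3) = 3(3 + 1/3) = 10; numerator = -1(-15/56) - 2(-3/4) = 99/56; a_3 = (99/56)/(10) = 99/560

r = 1; a_0 = 1; a_1 = -3/4; a_2 = -15/56; a_3 = 99/560


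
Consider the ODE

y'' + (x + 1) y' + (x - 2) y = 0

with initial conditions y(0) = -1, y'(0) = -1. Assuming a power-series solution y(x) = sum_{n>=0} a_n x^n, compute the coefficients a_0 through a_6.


Ansatz: y(x) = sum_{n>=0} a_n x^n, so y'(x) = sum_{n>=1} n a_n x^(n-1) and y''(x) = sum_{n>=2} n(n-1) a_n x^(n-2).
Substitute into P(x) y'' + Q(x) y' + R(x) y = 0 with P(x) = 1, Q(x) = x + 1, R(x) = x - 2, and match powers of x.
Initial conditions: a_0 = -1, a_1 = -1.
Setting the coefficient of each power of x to zero and solving order by order (substituting the coefficients already found):
  x^0: 2 a_2 + a_1 - 2 a_0 = 0  ->  2 a_2 = -a_1 + 2 a_0 = -1  ->  a_2 = -1/2
  x^1: 6 a_3 + 2 a_2 - a_1 + a_0 = 0  ->  6 a_3 = -2 a_2 + a_1 - a_0 = 1  ->  a_3 = 1/6
  x^2: 12 a_4 + 3 a_3 + a_1 = 0  ->  12 a_4 = -3 a_3 - a_1 = 1/2  ->  a_4 = 1/24
  x^3: 20 a_5 + 4 a_4 + a_3 + a_2 = 0  ->  20 a_5 = -4 a_4 - a_3 - a_2 = 1/6  ->  a_5 = 1/120
  x^4: 30 a_6 + 5 a_5 + 2 a_4 + a_3 = 0  ->  30 a_6 = -5 a_5 - 2 a_4 - a_3 = -7/24  ->  a_6 = -7/720
Truncated series: y(x) = -1 - x - (1/2) x^2 + (1/6) x^3 + (1/24) x^4 + (1/120) x^5 - (7/720) x^6 + O(x^7).

a_0 = -1; a_1 = -1; a_2 = -1/2; a_3 = 1/6; a_4 = 1/24; a_5 = 1/120; a_6 = -7/720


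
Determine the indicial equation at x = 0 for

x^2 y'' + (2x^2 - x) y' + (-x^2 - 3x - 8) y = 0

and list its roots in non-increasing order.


Divide by x^2 to reach normal form y'' + P_1(x) y' + P_2(x) y = 0 with P_1(x) = 2 - 1/x and P_2(x) = -1 - 3/x - 8/x^2.
x = 0 is a singular point because the y'-coefficient 2 - 1/x has a pole at x = 0 and the y-coefficient -1 - 3/x - 8/x^2 has a pole at x = 0.
It is a regular singular point because x P_1(x) = p(x) = 2x - 1 and x^2 P_2(x) = q(x) = -x^2 - 3x - 8 are polynomials, hence analytic at x = 0.
p(0) = -1,  q(0) = -8.
Indicial equation: r(r-1) + p(0) r + q(0) = 0, i.e. r^2 + (p(0) - 1) r + q(0) = 0, i.e. r^2 - 2 r - 8 = 0.
Discriminant: (-2)^2 - 4(-8) = 36, so r = (2 ± 6)/2.
Solving: r_1 = 4, r_2 = -2.

indicial: r^2 - 2 r - 8 = 0; roots r_1 = 4, r_2 = -2


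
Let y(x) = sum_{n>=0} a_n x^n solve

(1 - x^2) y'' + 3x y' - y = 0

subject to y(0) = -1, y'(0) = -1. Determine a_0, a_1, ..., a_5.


Ansatz: y(x) = sum_{n>=0} a_n x^n, so y'(x) = sum_{n>=1} n a_n x^(n-1) and y''(x) = sum_{n>=2} n(n-1) a_n x^(n-2).
Substitute into P(x) y'' + Q(x) y' + R(x) y = 0 with P(x) = 1 - x^2, Q(x) = 3x, R(x) = -1, and match powers of x.
Initial conditions: a_0 = -1, a_1 = -1.
Setting the coefficient of each power of x to zero and solving order by order (substituting the coefficients already found):
  x^0: 2 a_2 - a_0 = 0  ->  2 a_2 = a_0 = -1  ->  a_2 = -1/2
  x^1: 6 a_3 + 2 a_1 = 0  ->  6 a_3 = -2 a_1 = 2  ->  a_3 = 1/3
  x^2: 12 a_4 + 3 a_2 = 0  ->  12 a_4 = -3 a_2 = 3/2  ->  a_4 = 1/8
  x^3: 20 a_5 + 2 a_3 = 0  ->  20 a_5 = -2 a_3 = -2/3  ->  a_5 = -1/30
Truncated series: y(x) = -1 - x - (1/2) x^2 + (1/3) x^3 + (1/8) x^4 - (1/30) x^5 + O(x^6).

a_0 = -1; a_1 = -1; a_2 = -1/2; a_3 = 1/3; a_4 = 1/8; a_5 = -1/30


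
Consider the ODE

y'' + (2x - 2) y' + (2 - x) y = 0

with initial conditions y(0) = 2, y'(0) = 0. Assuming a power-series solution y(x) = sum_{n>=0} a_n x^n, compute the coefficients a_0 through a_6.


Ansatz: y(x) = sum_{n>=0} a_n x^n, so y'(x) = sum_{n>=1} n a_n x^(n-1) and y''(x) = sum_{n>=2} n(n-1) a_n x^(n-2).
Substitute into P(x) y'' + Q(x) y' + R(x) y = 0 with P(x) = 1, Q(x) = 2x - 2, R(x) = 2 - x, and match powers of x.
Initial conditions: a_0 = 2, a_1 = 0.
Setting the coefficient of each power of x to zero and solving order by order (substituting the coefficients already found):
  x^0: 2 a_2 - 2 a_1 + 2 a_0 = 0  ->  2 a_2 = 2 a_1 - 2 a_0 = -4  ->  a_2 = -2
  x^1: 6 a_3 - 4 a_2 + 4 a_1 - a_0 = 0  ->  6 a_3 = 4 a_2 - 4 a_1 + a_0 = -6  ->  a_3 = -1
  x^2: 12 a_4 - 6 a_3 + 6 a_2 - a_1 = 0  ->  12 a_4 = 6 a_3 - 6 a_2 + a_1 = 6  ->  a_4 = 1/2
  x^3: 20 a_5 - 8 a_4 + 8 a_3 - a_2 = 0  ->  20 a_5 = 8 a_4 - 8 a_3 + a_2 = 10  ->  a_5 = 1/2
  x^4: 30 a_6 - 10 a_5 + 10 a_4 - a_3 = 0  ->  30 a_6 = 10 a_5 - 10 a_4 + a_3 = -1  ->  a_6 = -1/30
Truncated series: y(x) = 2 - 2 x^2 - x^3 + (1/2) x^4 + (1/2) x^5 - (1/30) x^6 + O(x^7).

a_0 = 2; a_1 = 0; a_2 = -2; a_3 = -1; a_4 = 1/2; a_5 = 1/2; a_6 = -1/30


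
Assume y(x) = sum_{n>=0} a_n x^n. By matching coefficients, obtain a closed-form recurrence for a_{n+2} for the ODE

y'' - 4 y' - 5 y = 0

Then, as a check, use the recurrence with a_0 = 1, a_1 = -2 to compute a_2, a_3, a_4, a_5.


Substitute y = sum_n a_n x^n.
y''(x) has coefficient (n+2)(n+1) a_{n+2} at x^n;
-4 y'(x) has coefficient -4 (n+1) a_{n+1} at x^n;
-5 y(x) has coefficient -5 a_n at x^n.
Matching x^n: (n+2)(n+1) a_{n+2} - 4 (n+1) a_{n+1} - 5 a_n = 0.
Thus a_{n+2} = [4 (n+1) a_{n+1} + 5 a_n] / ((n+1)(n+2)).

Check with a_0 = 1, a_1 = -2 (apply the recurrence for n = 0, 1, 2, 3): a_0 = 1, a_1 = -2, a_2 = -3/2, a_3 = -11/3, a_4 = -103/24, a_5 = -87/20.

a_(n+2) = [4 (n+1) a_(n+1) + 5 a_n] / ((n+1)(n+2)); check: a_0 = 1, a_1 = -2, a_2 = -3/2, a_3 = -11/3, a_4 = -103/24, a_5 = -87/20


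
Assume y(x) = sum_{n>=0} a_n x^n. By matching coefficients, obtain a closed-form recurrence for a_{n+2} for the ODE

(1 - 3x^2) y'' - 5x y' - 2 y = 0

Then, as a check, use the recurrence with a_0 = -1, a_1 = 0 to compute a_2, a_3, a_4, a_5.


Substitute y = sum_n a_n x^n.
(1 - 3 x^2) y'' contributes (n+2)(n+1) a_{n+2} - 3 n(n-1) a_n at x^n.
-5 x y'(x) contributes -5 n a_n at x^n.
-2 y(x) contributes -2 a_n at x^n.
Matching x^n: (n+2)(n+1) a_{n+2} + (-3 n(n-1) - 5 n - 2) a_n = 0.
Thus a_{n+2} = (3 n(n-1) + 5 n + 2) / ((n+1)(n+2)) * a_n.

Check with a_0 = -1, a_1 = 0 (apply the recurrence for n = 0, 1, 2, 3): a_0 = -1, a_1 = 0, a_2 = -1, a_3 = 0, a_4 = -3/2, a_5 = 0.

a_(n+2) = (3 n(n-1) + 5 n + 2) / ((n+1)(n+2)) * a_n; check: a_0 = -1, a_1 = 0, a_2 = -1, a_3 = 0, a_4 = -3/2, a_5 = 0


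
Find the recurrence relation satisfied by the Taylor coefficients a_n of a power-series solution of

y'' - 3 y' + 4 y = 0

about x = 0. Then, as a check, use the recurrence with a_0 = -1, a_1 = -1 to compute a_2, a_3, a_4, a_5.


Substitute y = sum_n a_n x^n.
y''(x) has coefficient (n+2)(n+1) a_{n+2} at x^n;
-3 y'(x) has coefficient -3 (n+1) a_{n+1} at x^n;
4 y(x) has coefficient 4 a_n at x^n.
Matching x^n: (n+2)(n+1) a_{n+2} - 3 (n+1) a_{n+1} + 4 a_n = 0.
Thus a_{n+2} = [3 (n+1) a_{n+1} - 4 a_n] / ((n+1)(n+2)).

Check with a_0 = -1, a_1 = -1 (apply the recurrence for n = 0, 1, 2, 3): a_0 = -1, a_1 = -1, a_2 = 1/2, a_3 = 7/6, a_4 = 17/24, a_5 = 23/120.

a_(n+2) = [3 (n+1) a_(n+1) - 4 a_n] / ((n+1)(n+2)); check: a_0 = -1, a_1 = -1, a_2 = 1/2, a_3 = 7/6, a_4 = 17/24, a_5 = 23/120


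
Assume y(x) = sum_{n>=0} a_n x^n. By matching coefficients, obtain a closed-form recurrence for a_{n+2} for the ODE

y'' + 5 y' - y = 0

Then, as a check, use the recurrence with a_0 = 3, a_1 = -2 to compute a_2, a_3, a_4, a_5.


Substitute y = sum_n a_n x^n.
y''(x) has coefficient (n+2)(n+1) a_{n+2} at x^n;
5 y'(x) has coefficient 5 (n+1) a_{n+1} at x^n;
-y(x) has coefficient -1 a_n at x^n.
Matching x^n: (n+2)(n+1) a_{n+2} + 5 (n+1) a_{n+1} - 1 a_n = 0.
Thus a_{n+2} = [-5 (n+1) a_{n+1} + 1 a_n] / ((n+1)(n+2)).

Check with a_0 = 3, a_1 = -2 (apply the recurrence for n = 0, 1, 2, 3): a_0 = 3, a_1 = -2, a_2 = 13/2, a_3 = -67/6, a_4 = 29/2, a_5 = -1807/120.

a_(n+2) = [-5 (n+1) a_(n+1) + 1 a_n] / ((n+1)(n+2)); check: a_0 = 3, a_1 = -2, a_2 = 13/2, a_3 = -67/6, a_4 = 29/2, a_5 = -1807/120


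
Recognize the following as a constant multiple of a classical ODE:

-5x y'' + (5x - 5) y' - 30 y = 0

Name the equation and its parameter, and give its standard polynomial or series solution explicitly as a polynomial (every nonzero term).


All three coefficients share the factor -5; dividing through by -5 gives  x y'' + (1 - x) y' + 6 y = 0.
This matches the Laguerre equation x y'' + (1 - x) y' + n y = 0 with n = 6; the polynomial solution is L_6(x).
With y = sum_k a_k x^k, matching x^k gives (k+1)k a_{k+1} + (k+1) a_{k+1} - k a_k + n a_k = 0, i.e. (k+1)^2 a_{k+1} = (k - n) a_k = (k - 6) a_k. The right side vanishes at k = 6, so the series terminates at degree 6.
Standard normalization L_n(0) = 1 gives a_0 = 1. Work upward with a_{k+1} = (k - 6) a_k / (k+1)^2:
  a_1 = (0 - 6)(1) / 1^2 = -6/1 = -6
  a_2 = (1 - 6)(-6) / 2^2 = 30/4 = 15/2
  a_3 = (2 - 6)(15/2) / 3^2 = -30/9 = -10/3
  a_4 = (3 - 6)(-10/3) / 4^2 = 10/16 = 5/8
  a_5 = (4 - 6)(5/8) / 5^2 = (-5/4)/25 = -1/20
  a_6 = (5 - 6)(-1/20) / 6^2 = (1/20)/36 = 1/720
Hence L_6(x) = x^6/720 - x^5/20 + 5 x^4/8 - 10 x^3/3 + 15 x^2/2 - 6 x + 1.

L_6(x); series = x^6/720 - x^5/20 + 5 x^4/8 - 10 x^3/3 + 15 x^2/2 - 6 x + 1
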